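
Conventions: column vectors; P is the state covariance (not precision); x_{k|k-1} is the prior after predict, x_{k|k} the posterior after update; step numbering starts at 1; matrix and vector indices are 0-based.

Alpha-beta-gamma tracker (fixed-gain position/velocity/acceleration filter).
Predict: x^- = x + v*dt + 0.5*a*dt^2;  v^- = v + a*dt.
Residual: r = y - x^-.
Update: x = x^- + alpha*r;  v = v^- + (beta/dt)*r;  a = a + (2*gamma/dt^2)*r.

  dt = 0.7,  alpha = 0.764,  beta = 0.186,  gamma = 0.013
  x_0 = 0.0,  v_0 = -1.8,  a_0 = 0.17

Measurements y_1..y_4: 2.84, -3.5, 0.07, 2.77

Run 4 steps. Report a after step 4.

step 1: x_pred=-1.2184  r=4.0583  x^+=1.8822  v^+=-0.6026  a^+=0.3853
step 2: x_pred=1.5548  r=-5.0548  x^+=-2.3071  v^+=-1.6760  a^+=0.1171
step 3: x_pred=-3.4516  r=3.5216  x^+=-0.7611  v^+=-0.6583  a^+=0.3040
step 4: x_pred=-1.1474  r=3.9174  x^+=1.8455  v^+=0.5954  a^+=0.5119

a_post = 0.5119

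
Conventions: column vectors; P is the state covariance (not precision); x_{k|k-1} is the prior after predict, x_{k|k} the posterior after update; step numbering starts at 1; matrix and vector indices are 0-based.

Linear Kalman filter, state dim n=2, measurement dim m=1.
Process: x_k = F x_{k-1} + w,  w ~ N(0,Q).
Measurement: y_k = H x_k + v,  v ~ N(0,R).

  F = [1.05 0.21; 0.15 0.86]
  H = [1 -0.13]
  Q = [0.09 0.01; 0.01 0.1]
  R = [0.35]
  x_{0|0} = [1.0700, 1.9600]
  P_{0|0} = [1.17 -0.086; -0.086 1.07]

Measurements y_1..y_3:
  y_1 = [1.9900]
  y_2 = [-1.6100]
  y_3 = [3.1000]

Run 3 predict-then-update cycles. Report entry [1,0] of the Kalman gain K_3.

K[1,0] = 0.3757

step 1: x^-=[1.5351, 1.8461]  P^-=[1.3892 0.3071; 0.3071 0.8955]  S=[1.6745]  K=[0.8058; 0.1139]  nu=[0.6949]  x^+=[2.0950, 1.9253]  P^+=[0.3020 0.1535; 0.1535 0.8738]
step 2: x^-=[2.6041, 1.9700]  P^-=[0.5291 0.3588; 0.3588 0.7926]  S=[0.7993]  K=[0.6037; 0.3200]  nu=[-3.9580]  x^+=[0.2147, 0.7036]  P^+=[0.2379 0.2044; 0.2044 0.7108]
step 3: x^-=[0.3732, 0.6373]  P^-=[0.4737 0.3668; 0.3668 0.6838]  S=[0.7399]  K=[0.5758; 0.3757]  nu=[2.8097]  x^+=[1.9910, 1.6927]  P^+=[0.2284 0.2068; 0.2068 0.5794]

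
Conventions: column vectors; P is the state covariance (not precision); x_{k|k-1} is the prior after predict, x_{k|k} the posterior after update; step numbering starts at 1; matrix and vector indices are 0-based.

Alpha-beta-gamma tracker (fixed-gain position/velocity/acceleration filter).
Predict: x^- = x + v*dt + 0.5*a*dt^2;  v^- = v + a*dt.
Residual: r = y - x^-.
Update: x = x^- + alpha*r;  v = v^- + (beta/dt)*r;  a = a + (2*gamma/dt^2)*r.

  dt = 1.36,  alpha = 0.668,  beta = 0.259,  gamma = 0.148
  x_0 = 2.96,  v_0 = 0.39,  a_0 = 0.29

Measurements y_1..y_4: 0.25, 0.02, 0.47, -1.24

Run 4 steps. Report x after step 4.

step 1: x_pred=3.7586  r=-3.5086  x^+=1.4149  v^+=0.1162  a^+=-0.2715
step 2: x_pred=1.3218  r=-1.3018  x^+=0.4522  v^+=-0.5009  a^+=-0.4798
step 3: x_pred=-0.6728  r=1.1428  x^+=0.0906  v^+=-0.9359  a^+=-0.2969
step 4: x_pred=-1.4568  r=0.2168  x^+=-1.3120  v^+=-1.2984  a^+=-0.2622

x_post = -1.3120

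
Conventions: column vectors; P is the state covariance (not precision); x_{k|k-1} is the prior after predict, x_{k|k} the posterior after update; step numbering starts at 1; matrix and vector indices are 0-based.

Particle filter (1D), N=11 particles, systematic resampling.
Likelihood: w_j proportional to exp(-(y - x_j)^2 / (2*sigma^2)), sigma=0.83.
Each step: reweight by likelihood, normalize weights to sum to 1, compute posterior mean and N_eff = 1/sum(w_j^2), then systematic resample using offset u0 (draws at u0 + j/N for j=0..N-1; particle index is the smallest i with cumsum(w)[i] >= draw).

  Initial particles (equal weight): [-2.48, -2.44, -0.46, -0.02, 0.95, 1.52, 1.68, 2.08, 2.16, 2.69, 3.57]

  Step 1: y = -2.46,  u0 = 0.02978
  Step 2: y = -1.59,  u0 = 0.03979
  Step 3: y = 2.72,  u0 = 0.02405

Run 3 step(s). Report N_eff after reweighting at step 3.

N_eff = 10.7684

step 1: w=[0.4835, 0.4835, 0.0265, 0.0064, 0.0001, 0.0000, 0.0000, 0.0000, 0.0000, 0.0000, 0.0000]  mean=-2.3909  Neff=2.1357  idx=[0, 0, 0, 0, 0, 1, 1, 1, 1, 1, 1]
step 2: w=[0.0884, 0.0884, 0.0884, 0.0884, 0.0884, 0.0930, 0.0930, 0.0930, 0.0930, 0.0930, 0.0930]  mean=-2.4577  Neff=10.9931  idx=[0, 1, 2, 3, 4, 5, 6, 7, 8, 9, 10]
step 3: w=[0.0763, 0.0763, 0.0763, 0.0763, 0.0763, 0.1031, 0.1031, 0.1031, 0.1031, 0.1031, 0.1031]  mean=-2.4553  Neff=10.7684  idx=[0, 1, 2, 3, 5, 5, 6, 7, 8, 9, 10]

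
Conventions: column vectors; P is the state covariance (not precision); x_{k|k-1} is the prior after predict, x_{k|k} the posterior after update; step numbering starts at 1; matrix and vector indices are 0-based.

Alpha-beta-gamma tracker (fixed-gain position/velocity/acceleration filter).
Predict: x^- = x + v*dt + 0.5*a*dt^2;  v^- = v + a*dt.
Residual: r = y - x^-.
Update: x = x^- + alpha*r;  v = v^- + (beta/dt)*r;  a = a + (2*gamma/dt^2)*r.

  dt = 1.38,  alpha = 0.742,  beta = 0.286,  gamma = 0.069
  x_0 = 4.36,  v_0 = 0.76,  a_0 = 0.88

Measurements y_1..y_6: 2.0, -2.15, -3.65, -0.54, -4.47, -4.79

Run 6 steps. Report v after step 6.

step 1: x_pred=6.2467  r=-4.2467  x^+=3.0957  v^+=1.0943  a^+=0.5723
step 2: x_pred=5.1507  r=-7.3007  x^+=-0.2664  v^+=0.3710  a^+=0.0432
step 3: x_pred=0.2867  r=-3.9367  x^+=-2.6343  v^+=-0.3852  a^+=-0.2420
step 4: x_pred=-3.3964  r=2.8564  x^+=-1.2770  v^+=-0.1273  a^+=-0.0350
step 5: x_pred=-1.4859  r=-2.9841  x^+=-3.7001  v^+=-0.7941  a^+=-0.2513
step 6: x_pred=-5.0352  r=0.2452  x^+=-4.8533  v^+=-1.0900  a^+=-0.2335

v_post = -1.0900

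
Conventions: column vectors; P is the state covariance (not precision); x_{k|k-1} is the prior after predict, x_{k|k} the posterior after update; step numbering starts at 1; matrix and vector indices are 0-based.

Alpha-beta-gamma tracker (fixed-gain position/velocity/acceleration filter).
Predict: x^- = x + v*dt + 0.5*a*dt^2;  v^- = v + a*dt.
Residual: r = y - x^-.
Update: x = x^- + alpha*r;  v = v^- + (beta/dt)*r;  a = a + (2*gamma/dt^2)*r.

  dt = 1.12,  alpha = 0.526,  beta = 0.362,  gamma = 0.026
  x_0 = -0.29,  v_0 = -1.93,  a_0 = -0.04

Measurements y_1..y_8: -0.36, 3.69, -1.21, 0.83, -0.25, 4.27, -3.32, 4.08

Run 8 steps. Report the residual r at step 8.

resid = 4.5864

step 1: x_pred=-2.4767  r=2.1167  x^+=-1.3633  v^+=-1.2907  a^+=0.0477
step 2: x_pred=-2.7789  r=6.4689  x^+=0.6237  v^+=0.8537  a^+=0.3159
step 3: x_pred=1.7780  r=-2.9880  x^+=0.2063  v^+=0.2417  a^+=0.1920
step 4: x_pred=0.5975  r=0.2325  x^+=0.7198  v^+=0.5320  a^+=0.2017
step 5: x_pred=1.4421  r=-1.6921  x^+=0.5520  v^+=0.2109  a^+=0.1315
step 6: x_pred=0.8708  r=3.3992  x^+=2.6588  v^+=1.4569  a^+=0.2724
step 7: x_pred=4.4614  r=-7.7814  x^+=0.3684  v^+=-0.7530  a^+=-0.0501
step 8: x_pred=-0.5064  r=4.5864  x^+=1.9061  v^+=0.6733  a^+=0.1400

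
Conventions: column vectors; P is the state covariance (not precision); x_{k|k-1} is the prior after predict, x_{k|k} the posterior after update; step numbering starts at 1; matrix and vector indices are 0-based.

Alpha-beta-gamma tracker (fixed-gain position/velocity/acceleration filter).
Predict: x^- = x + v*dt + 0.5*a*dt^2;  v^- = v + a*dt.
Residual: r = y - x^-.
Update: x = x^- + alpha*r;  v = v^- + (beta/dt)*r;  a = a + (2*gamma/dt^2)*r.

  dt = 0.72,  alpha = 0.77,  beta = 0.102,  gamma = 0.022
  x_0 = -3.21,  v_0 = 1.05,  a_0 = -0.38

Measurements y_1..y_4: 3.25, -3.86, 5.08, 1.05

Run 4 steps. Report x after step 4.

step 1: x_pred=-2.5525  r=5.8025  x^+=1.9154  v^+=1.5984  a^+=0.1125
step 2: x_pred=3.0954  r=-6.9554  x^+=-2.2602  v^+=0.6941  a^+=-0.4779
step 3: x_pred=-1.8844  r=6.9644  x^+=3.4782  v^+=1.3366  a^+=0.1133
step 4: x_pred=4.4699  r=-3.4199  x^+=1.8366  v^+=0.9337  a^+=-0.1770

x_post = 1.8366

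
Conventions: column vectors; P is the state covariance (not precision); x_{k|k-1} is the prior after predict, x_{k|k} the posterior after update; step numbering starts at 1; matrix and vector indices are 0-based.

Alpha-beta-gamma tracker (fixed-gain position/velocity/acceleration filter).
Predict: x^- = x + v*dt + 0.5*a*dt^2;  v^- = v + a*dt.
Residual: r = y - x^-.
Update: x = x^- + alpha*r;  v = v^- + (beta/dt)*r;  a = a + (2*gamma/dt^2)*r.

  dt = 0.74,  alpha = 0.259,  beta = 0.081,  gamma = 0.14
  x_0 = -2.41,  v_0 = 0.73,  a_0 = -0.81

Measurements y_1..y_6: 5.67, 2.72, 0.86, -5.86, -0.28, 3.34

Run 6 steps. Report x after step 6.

step 1: x_pred=-2.0916  r=7.7616  x^+=-0.0813  v^+=0.9802  a^+=3.1587
step 2: x_pred=1.5088  r=1.2112  x^+=1.8225  v^+=3.4502  a^+=3.7780
step 3: x_pred=5.4101  r=-4.5501  x^+=4.2316  v^+=5.7478  a^+=1.4514
step 4: x_pred=8.8824  r=-14.7424  x^+=5.0641  v^+=5.2082  a^+=-6.0867
step 5: x_pred=7.2516  r=-7.5316  x^+=5.3009  v^+=-0.1204  a^+=-9.9378
step 6: x_pred=2.4909  r=0.8491  x^+=2.7108  v^+=-7.3814  a^+=-9.5036

x_post = 2.7108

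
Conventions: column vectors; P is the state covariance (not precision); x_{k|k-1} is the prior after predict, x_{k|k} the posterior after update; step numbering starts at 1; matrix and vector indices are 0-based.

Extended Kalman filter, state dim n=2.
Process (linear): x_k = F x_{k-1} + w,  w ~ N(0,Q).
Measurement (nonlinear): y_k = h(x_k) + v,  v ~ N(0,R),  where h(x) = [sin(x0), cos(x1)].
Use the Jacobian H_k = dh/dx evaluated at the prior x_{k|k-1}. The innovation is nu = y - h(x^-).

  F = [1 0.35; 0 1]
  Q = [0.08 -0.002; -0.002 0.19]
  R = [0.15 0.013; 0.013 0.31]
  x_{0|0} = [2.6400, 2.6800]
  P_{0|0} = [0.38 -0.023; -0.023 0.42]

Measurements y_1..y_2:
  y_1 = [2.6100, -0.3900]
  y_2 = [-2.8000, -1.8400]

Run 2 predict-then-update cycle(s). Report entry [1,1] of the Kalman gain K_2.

step 1: x^-=[3.5780, 2.6800]  P^-=[0.4954 0.1220; 0.1220 0.6100]  H_jac=[-0.9063 0.0000; 0.0000 -0.4454]  S=[0.5568 0.0622; 0.0622 0.4310]  K=[-0.8051 -0.0098; -0.1302 -0.6115]  nu=[3.0327, 0.5053]  x^+=[1.1315, 1.9761]  P^+=[0.1334 0.0303; 0.0303 0.4295]
step 2: x^-=[1.8231, 1.9761]  P^-=[0.2872 0.1786; 0.1786 0.6195]  H_jac=[-0.2496 0.0000; 0.0000 -0.9190]  S=[0.1679 0.0540; 0.0540 0.8332]  K=[-0.3714 -0.1730; -0.0469 -0.6802]  nu=[-3.7683, -1.4457]  x^+=[3.4729, 3.1362]  P^+=[0.2322 0.0636; 0.0636 0.2301]

K[1,1] = -0.6802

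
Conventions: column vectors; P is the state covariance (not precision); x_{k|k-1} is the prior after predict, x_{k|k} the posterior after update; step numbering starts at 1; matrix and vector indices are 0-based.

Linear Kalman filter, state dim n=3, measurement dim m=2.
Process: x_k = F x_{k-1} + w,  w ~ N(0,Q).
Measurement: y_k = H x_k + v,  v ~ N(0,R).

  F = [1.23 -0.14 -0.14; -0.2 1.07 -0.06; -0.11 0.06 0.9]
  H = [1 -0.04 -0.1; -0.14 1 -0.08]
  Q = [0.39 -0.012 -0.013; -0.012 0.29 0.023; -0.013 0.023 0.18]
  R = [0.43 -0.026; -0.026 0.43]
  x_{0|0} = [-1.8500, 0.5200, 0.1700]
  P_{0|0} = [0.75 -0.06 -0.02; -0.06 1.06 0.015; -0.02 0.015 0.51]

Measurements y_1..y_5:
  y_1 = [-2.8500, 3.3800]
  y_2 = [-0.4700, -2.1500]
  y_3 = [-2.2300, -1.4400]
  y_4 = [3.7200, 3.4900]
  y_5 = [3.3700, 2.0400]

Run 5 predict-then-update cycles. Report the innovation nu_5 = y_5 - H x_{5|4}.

step 1: x^-=[-2.3721, 0.9162, 0.3877]  P^-=[1.5836 -0.4329 -0.2175; -0.4329 1.5587 0.1057; -0.2175 0.1057 0.6124]  S=[2.1012 -0.7363; -0.7363 2.1231]  K=[0.7594 -0.0368; 0.0287 0.7687; -0.1369 -0.0065]  nu=[-0.4025, 2.1627]  x^+=[-2.7572, 2.5671, 0.4288]  P^+=[0.3280 0.0104 0.0006; 0.0104 0.3350 0.0468; 0.0006 0.0468 0.5742]
step 2: x^-=[-3.8108, 3.2725, 0.8433]  P^-=[0.9020 -0.1307 -0.1372; -0.1307 0.6783 0.0642; -0.1372 0.0642 0.6551]  S=[1.3781 -0.3027; -0.3027 1.1534]  K=[0.6595 -0.0402; 0.0133 0.6030; -0.1518 -0.0130]  nu=[3.5560, -5.8885]  x^+=[-1.2291, -0.2308, 0.3799]  P^+=[0.2848 0.0054 -0.0006; 0.0054 0.2635 0.0482; -0.0006 0.0482 0.6243]
step 3: x^-=[-1.5327, -0.0239, 0.4633]  P^-=[0.8385 -0.1158 -0.1391; -0.1158 0.5968 0.0581; -0.1391 0.0581 0.6953]  S=[1.3139 -0.2746; -0.2746 1.0677]  K=[0.6434 -0.0425; 0.0088 0.5721; -0.1651 -0.0219]  nu=[-0.6520, -1.5936]  x^+=[-1.8844, -0.9413, 0.6058]  P^+=[0.2777 0.0037 -0.0024; 0.0037 0.2501 0.0474; -0.0024 0.0474 0.6610]
step 4: x^-=[-2.2708, -0.6667, 0.6960]  P^-=[0.8294 -0.1139 -0.1447; -0.1139 0.5821 0.0549; -0.1447 0.0549 0.7252]  S=[1.3060 -0.2699; -0.2699 1.0528]  K=[0.6407 -0.0432; 0.0077 0.5658; -0.1739 -0.0283]  nu=[6.0337, 3.8945]  x^+=[1.4264, 1.5832, -0.4632]  P^+=[0.2764 0.0032 -0.0034; 0.0032 0.2473 0.0469; -0.0034 0.0469 0.6875]
step 5: x^-=[1.5976, 1.4366, -0.4787]  P^-=[0.8284 -0.1135 -0.1489; -0.1135 0.5792 0.0530; -0.1489 0.0530 0.7468]  S=[1.3061 -0.2686; -0.2686 1.0502]  K=[0.6402 -0.0434; 0.0074 0.5645; -0.1795 -0.0325]  nu=[1.7820, 0.7888]  x^+=[2.7042, 1.8951, -0.8243]  P^+=[0.2762 0.0030 -0.0038; 0.0030 0.2467 0.0467; -0.0038 0.0467 0.7068]

innov = [1.7820, 0.7888]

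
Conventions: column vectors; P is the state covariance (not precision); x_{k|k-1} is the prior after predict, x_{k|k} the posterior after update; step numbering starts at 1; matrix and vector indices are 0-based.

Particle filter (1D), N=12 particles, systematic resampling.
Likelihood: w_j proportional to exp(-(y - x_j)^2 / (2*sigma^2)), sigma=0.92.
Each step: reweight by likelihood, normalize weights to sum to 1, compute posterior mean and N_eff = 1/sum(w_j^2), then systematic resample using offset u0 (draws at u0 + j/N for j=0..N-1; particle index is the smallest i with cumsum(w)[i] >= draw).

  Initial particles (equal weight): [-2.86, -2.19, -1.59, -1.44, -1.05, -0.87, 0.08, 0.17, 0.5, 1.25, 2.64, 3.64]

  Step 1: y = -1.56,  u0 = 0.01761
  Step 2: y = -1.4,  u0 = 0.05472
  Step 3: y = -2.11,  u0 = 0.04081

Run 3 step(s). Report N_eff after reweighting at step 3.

step 1: w=[0.0705, 0.1513, 0.1912, 0.1896, 0.1640, 0.1444, 0.0390, 0.0326, 0.0156, 0.0018, 0.0000, 0.0000]  mean=-1.3889  Neff=6.6257  idx=[0, 1, 1, 2, 2, 3, 3, 3, 4, 5, 5, 6]
step 2: w=[0.0298, 0.0726, 0.0726, 0.1028, 0.1028, 0.1049, 0.1049, 0.1049, 0.0977, 0.0890, 0.0890, 0.0288]  mean=-1.4388  Neff=10.8898  idx=[1, 2, 3, 4, 5, 5, 6, 7, 8, 9, 10, 11]
step 3: w=[0.1223, 0.1223, 0.1046, 0.1046, 0.0942, 0.0942, 0.0942, 0.0942, 0.0632, 0.0495, 0.0495, 0.0072]  mean=-1.5628  Neff=10.3912  idx=[0, 1, 1, 2, 3, 4, 4, 5, 6, 7, 8, 10]

N_eff = 10.3912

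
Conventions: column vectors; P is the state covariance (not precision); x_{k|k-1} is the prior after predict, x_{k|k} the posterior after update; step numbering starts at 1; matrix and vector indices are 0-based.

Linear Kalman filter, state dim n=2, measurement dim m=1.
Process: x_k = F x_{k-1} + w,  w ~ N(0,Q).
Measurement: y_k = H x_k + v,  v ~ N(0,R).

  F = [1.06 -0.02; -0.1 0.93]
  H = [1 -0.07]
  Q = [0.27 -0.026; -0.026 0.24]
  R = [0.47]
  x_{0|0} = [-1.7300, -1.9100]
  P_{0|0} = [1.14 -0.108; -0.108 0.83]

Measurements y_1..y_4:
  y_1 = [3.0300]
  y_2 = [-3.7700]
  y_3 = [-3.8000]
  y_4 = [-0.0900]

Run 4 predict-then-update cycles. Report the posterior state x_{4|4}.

x_post = [-1.4437, -1.0079]

step 1: x^-=[-1.7956, -1.6033]  P^-=[1.5558 -0.2690; -0.2690 0.9894]  S=[2.0683]  K=[0.7613; -0.1635]  nu=[4.7134]  x^+=[1.7928, -2.3740]  P^+=[0.3570 -0.0115; -0.0115 0.9340]
step 2: x^-=[1.9478, -2.3871]  P^-=[0.6720 -0.0925; -0.0925 1.0536]  S=[1.1601]  K=[0.5848; -0.1433]  nu=[-5.8849]  x^+=[-1.4939, -1.5436]  P^+=[0.2752 0.0047; 0.0047 1.0297]
step 3: x^-=[-1.5527, -1.2861]  P^-=[0.5794 -0.0697; -0.0697 1.1325]  S=[1.0647]  K=[0.5488; -0.1399]  nu=[-2.3374]  x^+=[-2.8354, -0.9591]  P^+=[0.2588 0.0121; 0.0121 1.1116]
step 4: x^-=[-2.9863, -0.6085]  P^-=[0.5607 -0.0622; -0.0622 1.2018]  S=[1.0453]  K=[0.5406; -0.1400]  nu=[2.8537]  x^+=[-1.4437, -1.0079]  P^+=[0.2552 0.0169; 0.0169 1.1813]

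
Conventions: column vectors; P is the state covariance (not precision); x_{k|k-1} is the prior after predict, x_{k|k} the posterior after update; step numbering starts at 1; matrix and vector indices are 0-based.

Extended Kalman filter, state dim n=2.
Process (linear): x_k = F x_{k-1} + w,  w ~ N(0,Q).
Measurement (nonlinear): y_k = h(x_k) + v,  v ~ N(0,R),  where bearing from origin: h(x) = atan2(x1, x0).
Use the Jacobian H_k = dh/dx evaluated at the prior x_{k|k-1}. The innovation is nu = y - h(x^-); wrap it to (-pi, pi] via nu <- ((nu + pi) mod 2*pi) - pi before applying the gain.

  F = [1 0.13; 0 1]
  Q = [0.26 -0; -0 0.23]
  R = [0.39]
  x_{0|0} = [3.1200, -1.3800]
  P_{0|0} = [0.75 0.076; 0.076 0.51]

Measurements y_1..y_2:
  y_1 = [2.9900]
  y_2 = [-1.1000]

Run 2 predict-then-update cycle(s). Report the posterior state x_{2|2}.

step 1: x^-=[2.9406, -1.3800]  P^-=[1.0384 0.1423; 0.1423 0.7400]  H_jac=[0.1308 0.2787]  S=[0.4756]  K=[0.3689; 0.4727]  nu=[-2.8544]  x^+=[1.8875, -2.7294]  P^+=[0.9736 0.0594; 0.0594 0.6337]
step 2: x^-=[1.5327, -2.7294]  P^-=[1.2598 0.1417; 0.1417 0.8637]  H_jac=[0.2785 0.1564]  S=[0.5212]  K=[0.7158; 0.3349]  nu=[-0.0409]  x^+=[1.5035, -2.7431]  P^+=[0.9928 0.0168; 0.0168 0.8052]

x_post = [1.5035, -2.7431]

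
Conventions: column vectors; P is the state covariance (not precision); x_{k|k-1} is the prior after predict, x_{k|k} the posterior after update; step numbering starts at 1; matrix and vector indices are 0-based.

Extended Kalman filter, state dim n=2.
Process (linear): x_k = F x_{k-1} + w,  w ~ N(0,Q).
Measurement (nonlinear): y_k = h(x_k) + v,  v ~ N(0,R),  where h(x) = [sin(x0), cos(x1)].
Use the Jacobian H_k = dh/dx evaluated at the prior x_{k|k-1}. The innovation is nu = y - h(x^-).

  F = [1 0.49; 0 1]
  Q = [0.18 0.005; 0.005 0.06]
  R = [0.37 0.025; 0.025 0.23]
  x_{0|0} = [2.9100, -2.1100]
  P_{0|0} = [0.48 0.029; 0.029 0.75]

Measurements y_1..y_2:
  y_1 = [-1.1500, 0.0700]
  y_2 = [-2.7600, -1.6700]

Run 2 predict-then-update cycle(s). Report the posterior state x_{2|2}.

x_post = [4.6317, -2.0382]

step 1: x^-=[1.8761, -2.1100]  P^-=[0.8685 0.4015; 0.4015 0.8100]  H_jac=[-0.3006 0.0000; 0.0000 0.8581]  S=[0.4485 -0.0786; -0.0786 0.8265]  K=[-0.5177 0.3677; -0.1238 0.8293]  nu=[-2.1038, 0.5835]  x^+=[3.1797, -1.3656]  P^+=[0.6067 0.0835; 0.0835 0.2187]
step 2: x^-=[2.5106, -1.3656]  P^-=[0.9210 0.1956; 0.1956 0.2787]  H_jac=[-0.8074 0.0000; 0.0000 0.9790]  S=[0.9704 -0.1296; -0.1296 0.4971]  K=[-0.7406 0.1921; -0.0927 0.5247]  nu=[-3.3500, -1.8737]  x^+=[4.6317, -2.0382]  P^+=[0.3334 0.0262; 0.0262 0.1209]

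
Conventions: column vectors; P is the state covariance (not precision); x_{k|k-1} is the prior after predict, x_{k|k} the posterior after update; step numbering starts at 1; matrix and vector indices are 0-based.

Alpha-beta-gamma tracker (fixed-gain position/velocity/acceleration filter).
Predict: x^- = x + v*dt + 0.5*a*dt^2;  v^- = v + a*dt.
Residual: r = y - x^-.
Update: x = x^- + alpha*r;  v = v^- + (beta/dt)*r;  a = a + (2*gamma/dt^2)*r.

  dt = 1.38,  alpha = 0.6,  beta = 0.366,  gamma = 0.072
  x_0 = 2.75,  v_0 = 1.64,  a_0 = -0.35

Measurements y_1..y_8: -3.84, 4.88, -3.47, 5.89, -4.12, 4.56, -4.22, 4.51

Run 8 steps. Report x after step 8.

step 1: x_pred=4.6799  r=-8.5199  x^+=-0.4320  v^+=-1.1026  a^+=-0.9942
step 2: x_pred=-2.9004  r=7.7804  x^+=1.7679  v^+=-0.4112  a^+=-0.4059
step 3: x_pred=0.8139  r=-4.2839  x^+=-1.7564  v^+=-2.1075  a^+=-0.7298
step 4: x_pred=-5.3598  r=11.2498  x^+=1.3901  v^+=-0.1311  a^+=0.1208
step 5: x_pred=1.3242  r=-5.4442  x^+=-1.9423  v^+=-1.4083  a^+=-0.2909
step 6: x_pred=-4.1627  r=8.7227  x^+=1.0709  v^+=0.5037  a^+=0.3687
step 7: x_pred=2.1172  r=-6.3372  x^+=-1.6851  v^+=-0.6682  a^+=-0.1105
step 8: x_pred=-2.7124  r=7.2224  x^+=1.6210  v^+=1.0949  a^+=0.4356

x_post = 1.6210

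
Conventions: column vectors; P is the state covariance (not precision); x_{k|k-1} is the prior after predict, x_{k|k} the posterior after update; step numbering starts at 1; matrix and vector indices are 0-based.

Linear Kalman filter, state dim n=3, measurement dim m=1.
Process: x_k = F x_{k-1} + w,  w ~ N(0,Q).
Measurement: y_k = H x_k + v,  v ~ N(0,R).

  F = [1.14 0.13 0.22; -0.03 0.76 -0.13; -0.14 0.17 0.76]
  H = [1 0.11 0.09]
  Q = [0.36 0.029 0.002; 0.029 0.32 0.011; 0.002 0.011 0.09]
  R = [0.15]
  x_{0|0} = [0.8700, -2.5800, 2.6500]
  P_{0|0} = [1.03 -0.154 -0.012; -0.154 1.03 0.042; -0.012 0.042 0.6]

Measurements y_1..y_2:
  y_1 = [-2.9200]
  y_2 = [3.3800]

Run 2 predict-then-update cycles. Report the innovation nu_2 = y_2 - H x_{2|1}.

step 1: x^-=[1.2394, -2.3314, 1.4536]  P^-=[1.6958 -0.0463 -0.0707; -0.0463 0.9246 0.1297; -0.0707 0.1297 0.5073]  S=[1.8407]  K=[0.9150; 0.0365; -0.0058]  nu=[-4.0338]  x^+=[-2.4516, -2.4784, 1.4771]  P^+=[0.1546 -0.1077 -0.0608; -0.1077 0.9222 0.1301; -0.0608 0.1301 0.5072]
step 2: x^-=[-2.7921, -2.0021, 1.0445]  P^-=[0.5460 0.0364 0.0305; 0.0364 0.8401 0.1652; 0.0305 0.1652 0.4643]  S=[0.7267]  K=[0.7606; 0.1977; 0.1245]  nu=[6.2983]  x^+=[1.9987, -0.7568, 1.8284]  P^+=[0.1256 -0.0729 -0.0383; -0.0729 0.8117 0.1473; -0.0383 0.1473 0.4531]

innov = [6.2983]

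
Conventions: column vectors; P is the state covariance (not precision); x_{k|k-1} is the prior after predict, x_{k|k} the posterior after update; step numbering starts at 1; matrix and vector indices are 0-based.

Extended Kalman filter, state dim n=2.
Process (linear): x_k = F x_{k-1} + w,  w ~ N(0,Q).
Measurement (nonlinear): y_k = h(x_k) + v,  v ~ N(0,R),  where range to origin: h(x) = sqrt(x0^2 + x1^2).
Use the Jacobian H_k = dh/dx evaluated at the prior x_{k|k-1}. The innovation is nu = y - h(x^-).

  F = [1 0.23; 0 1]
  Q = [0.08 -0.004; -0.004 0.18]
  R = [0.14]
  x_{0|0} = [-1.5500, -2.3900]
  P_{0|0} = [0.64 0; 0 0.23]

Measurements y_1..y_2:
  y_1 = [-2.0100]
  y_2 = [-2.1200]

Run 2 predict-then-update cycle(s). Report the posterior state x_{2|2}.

x_post = [-1.1156, 0.9778]

step 1: x^-=[-2.0997, -2.3900]  P^-=[0.7322 0.0489; 0.0489 0.4100]  H_jac=[-0.6600 -0.7513]  S=[0.7388]  K=[-0.7038; -0.4606]  nu=[-5.1913]  x^+=[1.5538, 0.0010]  P^+=[0.3662 -0.1906; -0.1906 0.2533]
step 2: x^-=[1.5541, 0.0010]  P^-=[0.3720 -0.1363; -0.1363 0.4333]  H_jac=[1.0000 0.0007]  S=[0.5118]  K=[0.7266; -0.2658]  nu=[-3.6741]  x^+=[-1.1156, 0.9778]  P^+=[0.1018 -0.0375; -0.0375 0.3971]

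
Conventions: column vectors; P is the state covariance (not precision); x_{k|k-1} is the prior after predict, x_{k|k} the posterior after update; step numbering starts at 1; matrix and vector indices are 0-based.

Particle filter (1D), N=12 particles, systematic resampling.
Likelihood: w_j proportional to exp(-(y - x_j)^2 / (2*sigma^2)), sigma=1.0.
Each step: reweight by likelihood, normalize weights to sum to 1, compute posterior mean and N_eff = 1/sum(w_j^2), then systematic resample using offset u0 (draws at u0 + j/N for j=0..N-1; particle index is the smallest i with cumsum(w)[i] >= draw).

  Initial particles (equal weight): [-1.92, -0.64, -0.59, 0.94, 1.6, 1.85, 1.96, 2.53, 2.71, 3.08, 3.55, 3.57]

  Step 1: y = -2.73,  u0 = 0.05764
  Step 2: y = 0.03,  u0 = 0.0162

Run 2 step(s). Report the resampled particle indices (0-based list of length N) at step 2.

step 1: w=[0.7700, 0.1203, 0.1083, 0.0013, 0.0001, 0.0000, 0.0000, 0.0000, 0.0000, 0.0000, 0.0000, 0.0000]  mean=-1.6178  Neff=1.6153  idx=[0, 0, 0, 0, 0, 0, 0, 0, 0, 1, 2, 2]
step 2: w=[0.0394, 0.0394, 0.0394, 0.0394, 0.0394, 0.0394, 0.0394, 0.0394, 0.0394, 0.2106, 0.2175, 0.2175]  mean=-1.0719  Neff=6.5392  idx=[0, 2, 4, 6, 8, 9, 9, 10, 10, 10, 11, 11]

resampled_idx = [0, 2, 4, 6, 8, 9, 9, 10, 10, 10, 11, 11]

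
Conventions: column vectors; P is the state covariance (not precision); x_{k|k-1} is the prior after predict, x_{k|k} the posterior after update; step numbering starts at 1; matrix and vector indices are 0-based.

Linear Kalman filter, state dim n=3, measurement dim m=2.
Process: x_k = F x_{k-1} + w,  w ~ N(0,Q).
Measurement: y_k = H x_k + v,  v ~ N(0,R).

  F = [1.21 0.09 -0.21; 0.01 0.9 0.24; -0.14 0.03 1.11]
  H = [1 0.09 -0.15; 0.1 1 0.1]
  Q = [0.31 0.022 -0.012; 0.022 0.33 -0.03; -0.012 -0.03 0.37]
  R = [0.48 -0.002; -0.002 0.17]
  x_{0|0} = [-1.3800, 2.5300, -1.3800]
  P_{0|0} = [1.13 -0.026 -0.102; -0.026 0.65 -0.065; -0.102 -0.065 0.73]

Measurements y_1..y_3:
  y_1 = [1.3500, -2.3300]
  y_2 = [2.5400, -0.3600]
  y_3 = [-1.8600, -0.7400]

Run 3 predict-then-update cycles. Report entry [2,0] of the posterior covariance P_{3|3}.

step 1: x^-=[-1.1523, 1.9320, -1.2627]  P^-=[2.0505 0.0047 -0.5185; 0.0047 0.8696 0.1206; -0.5185 0.1206 1.3198]  S=[2.7204 0.2052; 0.2052 1.0880]  K=[0.7827 -0.0025; -0.0378 0.8179; -0.2772 0.2368]  nu=[2.1390, -4.0205]  x^+=[0.5319, -1.4374, -2.8076]  P^+=[0.3848 -0.0439 0.0343; -0.0439 0.1505 -0.0703; 0.0343 -0.0703 1.0766]
step 2: x^-=[1.1038, -1.9622, -3.2341]  P^-=[0.8977 -0.0416 -0.2883; -0.0416 0.4830 0.1944; -0.2883 0.1944 1.6892]  S=[1.4934 0.0120; 0.0120 0.7037]  K=[0.6274 0.0168; -0.0240 0.7085; -0.3549 0.4814]  nu=[1.1277, 1.8152]  x^+=[1.8418, -0.7031, -2.7605]  P^+=[0.3093 -0.0328 0.0350; -0.0328 0.1293 -0.0552; 0.0350 -0.0552 1.3422]
step 3: x^-=[2.7450, -1.2769, -3.3431]  P^-=[0.8003 -0.0479 -0.3348; -0.0479 0.4878 0.2784; -0.3348 0.2784 2.0156]  S=[1.4139 -0.0243; -0.0243 0.7254]  K=[0.5988 0.0182; -0.0202 0.7036; -0.4226 0.6014]  nu=[-4.9915, 0.5967]  x^+=[-0.2331, -0.7560, -0.8750]  P^+=[0.2936 -0.0298 0.0236; -0.0298 0.1274 -0.0481; 0.0236 -0.0481 1.4884]

P_post[2,0] = 0.0236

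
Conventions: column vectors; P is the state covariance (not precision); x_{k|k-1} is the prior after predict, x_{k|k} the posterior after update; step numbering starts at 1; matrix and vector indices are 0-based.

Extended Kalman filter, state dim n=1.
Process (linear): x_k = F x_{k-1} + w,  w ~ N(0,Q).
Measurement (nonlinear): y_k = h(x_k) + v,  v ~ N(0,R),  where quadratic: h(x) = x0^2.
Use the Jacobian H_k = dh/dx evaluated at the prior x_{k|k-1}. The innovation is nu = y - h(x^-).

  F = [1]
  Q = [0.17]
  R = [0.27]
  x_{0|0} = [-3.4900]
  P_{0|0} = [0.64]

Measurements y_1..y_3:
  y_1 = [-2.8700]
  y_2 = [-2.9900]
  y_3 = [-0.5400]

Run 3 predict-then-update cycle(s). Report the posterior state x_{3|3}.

step 1: x^-=[-3.4900]  P^-=[0.8100]  H_jac=[-6.9800]  S=[39.7335]  K=[-0.1423]  nu=[-15.0501]  x^+=[-1.3485]  P^+=[0.0055]
step 2: x^-=[-1.3485]  P^-=[0.1755]  H_jac=[-2.6970]  S=[1.5465]  K=[-0.3061]  nu=[-4.8084]  x^+=[0.1232]  P^+=[0.0306]
step 3: x^-=[0.1232]  P^-=[0.2006]  H_jac=[0.2463]  S=[0.2822]  K=[0.1751]  nu=[-0.5552]  x^+=[0.0259]  P^+=[0.1920]

x_post = [0.0259]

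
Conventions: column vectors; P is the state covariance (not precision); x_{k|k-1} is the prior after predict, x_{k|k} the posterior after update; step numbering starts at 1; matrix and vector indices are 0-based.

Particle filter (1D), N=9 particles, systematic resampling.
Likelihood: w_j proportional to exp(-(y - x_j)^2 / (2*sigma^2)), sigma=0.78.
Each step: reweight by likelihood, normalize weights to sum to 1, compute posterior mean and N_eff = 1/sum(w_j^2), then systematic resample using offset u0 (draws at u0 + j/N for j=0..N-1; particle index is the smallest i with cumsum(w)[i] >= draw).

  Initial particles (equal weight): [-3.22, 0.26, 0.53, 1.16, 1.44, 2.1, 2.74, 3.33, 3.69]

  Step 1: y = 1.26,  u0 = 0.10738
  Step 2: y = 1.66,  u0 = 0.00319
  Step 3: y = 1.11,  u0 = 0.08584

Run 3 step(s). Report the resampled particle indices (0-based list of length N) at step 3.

step 1: w=[0.0000, 0.1153, 0.1692, 0.2601, 0.2554, 0.1469, 0.0433, 0.0078, 0.0020]  mean=1.2496  Neff=5.0426  idx=[1, 2, 3, 3, 4, 4, 4, 5, 7]
step 2: w=[0.0332, 0.0582, 0.1354, 0.1354, 0.1598, 0.1598, 0.1598, 0.1418, 0.0168]  mean=1.3974  Neff=7.2416  idx=[0, 2, 2, 3, 4, 5, 5, 6, 7]
step 3: w=[0.0722, 0.1304, 0.1304, 0.1304, 0.1195, 0.1195, 0.1195, 0.1195, 0.0584]  mean=1.2838  Neff=8.5611  idx=[1, 1, 2, 3, 4, 5, 6, 7, 8]

resampled_idx = [1, 1, 2, 3, 4, 5, 6, 7, 8]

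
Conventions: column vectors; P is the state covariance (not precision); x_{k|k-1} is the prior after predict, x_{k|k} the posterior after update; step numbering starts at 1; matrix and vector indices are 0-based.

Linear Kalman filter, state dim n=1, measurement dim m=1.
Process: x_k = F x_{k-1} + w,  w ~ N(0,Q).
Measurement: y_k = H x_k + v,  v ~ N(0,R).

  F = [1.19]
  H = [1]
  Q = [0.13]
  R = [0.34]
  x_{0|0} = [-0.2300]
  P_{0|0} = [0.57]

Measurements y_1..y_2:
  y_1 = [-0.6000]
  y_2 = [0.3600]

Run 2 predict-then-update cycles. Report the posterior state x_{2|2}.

step 1: x^-=[-0.2737]  P^-=[0.9372]  S=[1.2772]  K=[0.7338]  nu=[-0.3263]  x^+=[-0.5131]  P^+=[0.2495]
step 2: x^-=[-0.6106]  P^-=[0.4833]  S=[0.8233]  K=[0.5870]  nu=[0.9706]  x^+=[-0.0408]  P^+=[0.1996]

x_post = [-0.0408]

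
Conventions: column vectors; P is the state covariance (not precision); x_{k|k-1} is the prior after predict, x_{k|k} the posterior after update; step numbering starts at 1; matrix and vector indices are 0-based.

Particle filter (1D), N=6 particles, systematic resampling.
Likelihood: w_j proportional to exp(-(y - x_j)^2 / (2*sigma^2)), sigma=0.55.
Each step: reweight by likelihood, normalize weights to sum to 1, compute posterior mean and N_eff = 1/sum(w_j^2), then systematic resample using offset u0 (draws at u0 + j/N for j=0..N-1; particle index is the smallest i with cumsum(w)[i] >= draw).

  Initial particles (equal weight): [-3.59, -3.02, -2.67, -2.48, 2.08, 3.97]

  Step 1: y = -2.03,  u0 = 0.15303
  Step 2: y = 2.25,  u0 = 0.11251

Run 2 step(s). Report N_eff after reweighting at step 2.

step 1: w=[0.0124, 0.1375, 0.3530, 0.4971, 0.0000, 0.0000]  mean=-2.6351  Neff=2.5592  idx=[2, 2, 2, 3, 3, 3]
step 2: w=[0.0154, 0.0154, 0.0154, 0.3180, 0.3180, 0.3180]  mean=-2.4888  Neff=3.2891  idx=[3, 3, 4, 4, 5, 5]

N_eff = 3.2891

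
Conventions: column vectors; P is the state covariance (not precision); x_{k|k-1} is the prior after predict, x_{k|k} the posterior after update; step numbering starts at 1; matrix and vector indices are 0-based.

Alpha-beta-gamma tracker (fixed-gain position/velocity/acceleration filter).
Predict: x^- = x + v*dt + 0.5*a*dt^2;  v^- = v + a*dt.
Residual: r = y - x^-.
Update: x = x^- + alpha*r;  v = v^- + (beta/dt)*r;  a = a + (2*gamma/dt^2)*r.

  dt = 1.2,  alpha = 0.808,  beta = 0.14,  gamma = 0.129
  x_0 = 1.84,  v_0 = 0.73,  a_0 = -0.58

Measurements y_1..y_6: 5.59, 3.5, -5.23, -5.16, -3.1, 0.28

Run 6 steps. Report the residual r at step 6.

resid = 10.7445

step 1: x_pred=2.2984  r=3.2916  x^+=4.9580  v^+=0.4180  a^+=0.0097
step 2: x_pred=5.4667  r=-1.9667  x^+=3.8776  v^+=0.2003  a^+=-0.3426
step 3: x_pred=3.8712  r=-9.1012  x^+=-3.4826  v^+=-1.2727  a^+=-1.9733
step 4: x_pred=-6.4305  r=1.2705  x^+=-5.4039  v^+=-3.4924  a^+=-1.7456
step 5: x_pred=-10.8516  r=7.7516  x^+=-4.5883  v^+=-4.6827  a^+=-0.3568
step 6: x_pred=-10.4645  r=10.7445  x^+=-1.7829  v^+=-3.8574  a^+=1.5683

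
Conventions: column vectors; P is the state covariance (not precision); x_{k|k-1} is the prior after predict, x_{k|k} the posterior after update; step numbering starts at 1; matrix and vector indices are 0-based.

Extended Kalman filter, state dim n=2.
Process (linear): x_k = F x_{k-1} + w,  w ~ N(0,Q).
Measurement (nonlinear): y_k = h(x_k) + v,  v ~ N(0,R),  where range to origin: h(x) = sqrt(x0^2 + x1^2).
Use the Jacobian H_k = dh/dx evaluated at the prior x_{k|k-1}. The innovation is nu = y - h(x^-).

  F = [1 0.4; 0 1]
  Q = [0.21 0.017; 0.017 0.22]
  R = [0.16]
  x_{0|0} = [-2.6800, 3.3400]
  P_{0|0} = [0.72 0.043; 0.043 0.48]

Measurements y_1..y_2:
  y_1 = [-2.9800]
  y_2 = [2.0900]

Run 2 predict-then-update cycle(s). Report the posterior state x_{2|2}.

x_post = [-0.9153, -1.8382]

step 1: x^-=[-1.3440, 3.3400]  P^-=[1.0412 0.2520; 0.2520 0.7000]  H_jac=[-0.3733 0.9277]  S=[0.7330]  K=[-0.2113; 0.7576]  nu=[-6.5803]  x^+=[0.0466, -1.6452]  P^+=[1.0085 0.3694; 0.3694 0.2793]
step 2: x^-=[-0.6115, -1.6452]  P^-=[1.5586 0.4981; 0.4981 0.4993]  H_jac=[-0.3484 -0.9373]  S=[1.1132]  K=[-0.9072; -0.5763]  nu=[0.3348]  x^+=[-0.9153, -1.8382]  P^+=[0.6425 -0.0839; -0.0839 0.1296]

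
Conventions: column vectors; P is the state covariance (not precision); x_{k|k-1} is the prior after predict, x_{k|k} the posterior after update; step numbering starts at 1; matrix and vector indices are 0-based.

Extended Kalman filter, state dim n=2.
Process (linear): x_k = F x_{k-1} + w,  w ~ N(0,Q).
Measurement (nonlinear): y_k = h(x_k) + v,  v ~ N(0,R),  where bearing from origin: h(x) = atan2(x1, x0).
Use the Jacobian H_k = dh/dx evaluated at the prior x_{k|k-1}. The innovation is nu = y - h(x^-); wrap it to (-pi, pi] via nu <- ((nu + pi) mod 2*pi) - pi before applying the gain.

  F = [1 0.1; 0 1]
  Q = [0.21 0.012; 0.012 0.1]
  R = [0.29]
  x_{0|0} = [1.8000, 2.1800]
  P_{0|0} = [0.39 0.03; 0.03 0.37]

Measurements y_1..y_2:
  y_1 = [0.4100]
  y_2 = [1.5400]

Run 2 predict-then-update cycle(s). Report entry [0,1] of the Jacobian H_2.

step 1: x^-=[2.0180, 2.1800]  P^-=[0.6097 0.0790; 0.0790 0.4700]  H_jac=[-0.2470 0.2287]  S=[0.3429]  K=[-0.3866; 0.2566]  nu=[-0.4140]  x^+=[2.1780, 2.0738]  P^+=[0.5585 0.1130; 0.1130 0.4474]
step 2: x^-=[2.3854, 2.0738]  P^-=[0.7955 0.1697; 0.1697 0.5474]  H_jac=[-0.2076 0.2388]  S=[0.3387]  K=[-0.3679; 0.2819]  nu=[0.8244]  x^+=[2.0821, 2.3062]  P^+=[0.7497 0.2049; 0.2049 0.5205]

H_jac[0,1] = 0.2388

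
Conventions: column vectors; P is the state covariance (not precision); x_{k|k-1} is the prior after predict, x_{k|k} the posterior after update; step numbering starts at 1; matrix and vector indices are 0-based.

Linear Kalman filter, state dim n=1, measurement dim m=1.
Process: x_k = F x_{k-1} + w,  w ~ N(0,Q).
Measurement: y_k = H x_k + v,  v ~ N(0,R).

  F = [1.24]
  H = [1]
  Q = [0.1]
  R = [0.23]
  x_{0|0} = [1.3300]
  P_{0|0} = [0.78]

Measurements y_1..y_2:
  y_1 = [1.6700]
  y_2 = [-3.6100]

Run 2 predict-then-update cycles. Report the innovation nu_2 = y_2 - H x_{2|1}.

step 1: x^-=[1.6492]  P^-=[1.2993]  S=[1.5293]  K=[0.8496]  nu=[0.0208]  x^+=[1.6669]  P^+=[0.1954]
step 2: x^-=[2.0669]  P^-=[0.4005]  S=[0.6305]  K=[0.6352]  nu=[-5.6769]  x^+=[-1.5390]  P^+=[0.1461]

innov = [-5.6769]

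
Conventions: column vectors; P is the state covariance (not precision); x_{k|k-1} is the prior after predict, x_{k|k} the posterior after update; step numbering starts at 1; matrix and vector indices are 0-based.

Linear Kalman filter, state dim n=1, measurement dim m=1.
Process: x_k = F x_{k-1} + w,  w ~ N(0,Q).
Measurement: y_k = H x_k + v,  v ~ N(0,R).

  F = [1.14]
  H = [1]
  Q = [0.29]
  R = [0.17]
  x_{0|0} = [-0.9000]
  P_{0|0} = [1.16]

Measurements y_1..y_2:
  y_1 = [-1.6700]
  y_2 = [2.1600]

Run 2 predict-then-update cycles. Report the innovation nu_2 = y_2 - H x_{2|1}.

step 1: x^-=[-1.0260]  P^-=[1.7975]  S=[1.9675]  K=[0.9136]  nu=[-0.6440]  x^+=[-1.6144]  P^+=[0.1553]
step 2: x^-=[-1.8404]  P^-=[0.4918]  S=[0.6618]  K=[0.7431]  nu=[4.0004]  x^+=[1.1325]  P^+=[0.1263]

innov = [4.0004]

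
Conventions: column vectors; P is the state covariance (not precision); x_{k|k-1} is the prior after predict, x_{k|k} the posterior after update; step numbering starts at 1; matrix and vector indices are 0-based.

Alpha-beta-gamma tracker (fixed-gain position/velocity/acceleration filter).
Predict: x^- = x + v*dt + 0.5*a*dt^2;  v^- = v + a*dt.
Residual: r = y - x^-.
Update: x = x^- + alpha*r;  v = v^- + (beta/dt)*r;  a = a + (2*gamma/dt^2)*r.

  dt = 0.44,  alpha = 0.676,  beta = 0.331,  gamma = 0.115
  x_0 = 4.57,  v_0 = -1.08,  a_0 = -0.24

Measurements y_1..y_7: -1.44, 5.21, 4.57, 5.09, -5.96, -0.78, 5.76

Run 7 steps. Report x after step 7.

x_post = 2.4232

step 1: x_pred=4.0716  r=-5.5116  x^+=0.3457  v^+=-5.3318  a^+=-6.7878
step 2: x_pred=-2.6573  r=7.8673  x^+=2.6610  v^+=-2.4001  a^+=2.5587
step 3: x_pred=1.8526  r=2.7174  x^+=3.6896  v^+=0.7699  a^+=5.7869
step 4: x_pred=4.5885  r=0.5015  x^+=4.9275  v^+=3.6934  a^+=6.3827
step 5: x_pred=7.1705  r=-13.1305  x^+=-1.7057  v^+=-3.3759  a^+=-9.2165
step 6: x_pred=-4.0833  r=3.3033  x^+=-1.8503  v^+=-4.9462  a^+=-5.2922
step 7: x_pred=-4.5389  r=10.2989  x^+=2.4232  v^+=0.4728  a^+=6.9430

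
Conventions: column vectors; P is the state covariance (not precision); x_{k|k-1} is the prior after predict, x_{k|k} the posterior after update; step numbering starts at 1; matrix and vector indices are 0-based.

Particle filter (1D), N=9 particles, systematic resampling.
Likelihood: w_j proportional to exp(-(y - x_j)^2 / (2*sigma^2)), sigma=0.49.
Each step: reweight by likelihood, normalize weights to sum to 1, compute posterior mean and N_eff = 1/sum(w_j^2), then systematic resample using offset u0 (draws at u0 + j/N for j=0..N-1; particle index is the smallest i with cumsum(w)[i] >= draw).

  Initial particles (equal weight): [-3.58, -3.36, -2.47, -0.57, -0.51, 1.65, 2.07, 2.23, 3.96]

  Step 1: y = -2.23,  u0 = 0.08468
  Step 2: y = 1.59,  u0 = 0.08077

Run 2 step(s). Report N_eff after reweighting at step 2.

N_eff = 8.0000

step 1: w=[0.0228, 0.0711, 0.9007, 0.0033, 0.0021, 0.0000, 0.0000, 0.0000, 0.0000]  mean=-2.5482  Neff=1.2243  idx=[1, 2, 2, 2, 2, 2, 2, 2, 2]
step 2: w=[0.0000, 0.1250, 0.1250, 0.1250, 0.1250, 0.1250, 0.1250, 0.1250, 0.1250]  mean=-2.4700  Neff=8.0000  idx=[1, 2, 3, 4, 5, 6, 6, 7, 8]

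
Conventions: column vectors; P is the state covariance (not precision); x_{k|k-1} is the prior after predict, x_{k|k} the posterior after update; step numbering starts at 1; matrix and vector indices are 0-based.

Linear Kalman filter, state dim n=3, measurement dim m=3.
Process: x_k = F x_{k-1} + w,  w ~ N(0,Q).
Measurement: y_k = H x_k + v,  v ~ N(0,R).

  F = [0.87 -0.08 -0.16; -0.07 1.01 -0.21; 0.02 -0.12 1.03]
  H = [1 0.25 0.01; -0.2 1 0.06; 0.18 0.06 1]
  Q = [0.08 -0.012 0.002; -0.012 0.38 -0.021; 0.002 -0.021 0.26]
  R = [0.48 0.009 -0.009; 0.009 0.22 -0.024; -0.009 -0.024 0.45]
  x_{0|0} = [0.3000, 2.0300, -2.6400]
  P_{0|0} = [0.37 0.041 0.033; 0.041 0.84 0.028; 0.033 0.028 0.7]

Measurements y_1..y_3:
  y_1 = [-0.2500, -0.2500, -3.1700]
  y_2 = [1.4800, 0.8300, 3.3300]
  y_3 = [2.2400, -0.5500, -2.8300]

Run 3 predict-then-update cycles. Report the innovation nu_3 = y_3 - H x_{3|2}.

innov = [1.5233, -1.2408, -3.2077]

step 1: x^-=[0.5210, 2.5837, -2.9568]  P^-=[0.3692 -0.0523 -0.0755; -0.0523 1.2529 -0.2462; -0.0755 -0.2462 1.0091]  S=[0.8987 0.1887 -0.0565; 0.1887 1.4845 -0.1432; -0.0565 -0.1432 1.4177]  K=[0.4250 -0.1427 -0.0061; 0.1122 0.8230 -0.0397; -0.0904 -0.0374 0.6844]  nu=[-1.3874, -2.5521, -0.4620]  x^+=[0.2983, 0.3460, -3.0521]  P^+=[0.1994 0.0149 -0.0399; 0.0149 0.1892 -0.0527; -0.0399 -0.0527 0.3200]
step 2: x^-=[0.7202, 0.9695, -3.1792]  P^-=[0.2481 -0.0011 -0.0794; -0.0011 0.6071 -0.1661; -0.0794 -0.1661 0.6136]  S=[0.7631 0.1018 -0.0703; 0.1018 0.8216 -0.1115; -0.0703 -0.1115 1.0253]  K=[0.3365 -0.1123 -0.0230; 0.0968 0.7092 -0.0428; -0.0918 -0.0502 0.5631]  nu=[0.5492, 0.1952, 6.3214]  x^+=[0.7375, 0.8903, 0.3199]  P^+=[0.1579 0.0129 -0.0399; 0.0129 0.1635 -0.0493; -0.0399 -0.0493 0.2655]
step 3: x^-=[0.5192, 0.7804, 0.2375]  P^-=[0.2154 -0.0006 -0.0713; -0.0006 0.5771 -0.1476; -0.0713 -0.1476 0.5546]  S=[0.7291 0.1022 -0.0645; 0.1022 0.7920 -0.0986; -0.0645 -0.0986 0.9703]  K=[0.3066 -0.1030 -0.0236; 0.0934 0.7008 -0.0391; -0.0864 -0.0481 0.5386]  nu=[1.5233, -1.2408, -3.2077]  x^+=[1.1900, 0.1787, -1.5622]  P^+=[0.1439 0.0117 -0.0375; 0.0117 0.1611 -0.0470; -0.0375 -0.0470 0.2539]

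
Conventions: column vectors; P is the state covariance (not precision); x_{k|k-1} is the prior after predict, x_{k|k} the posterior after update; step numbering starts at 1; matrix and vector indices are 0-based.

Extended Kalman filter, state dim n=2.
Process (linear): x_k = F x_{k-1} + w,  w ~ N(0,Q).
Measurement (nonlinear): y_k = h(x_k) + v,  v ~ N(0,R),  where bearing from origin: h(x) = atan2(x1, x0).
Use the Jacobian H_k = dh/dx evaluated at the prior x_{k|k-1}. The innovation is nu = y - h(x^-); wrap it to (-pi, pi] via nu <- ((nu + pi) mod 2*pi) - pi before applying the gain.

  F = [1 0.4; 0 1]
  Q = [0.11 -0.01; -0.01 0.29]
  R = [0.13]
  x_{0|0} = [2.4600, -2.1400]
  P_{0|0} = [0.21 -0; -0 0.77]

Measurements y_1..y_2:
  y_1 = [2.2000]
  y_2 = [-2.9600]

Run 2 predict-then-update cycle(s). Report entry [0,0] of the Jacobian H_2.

step 1: x^-=[1.6040, -2.1400]  P^-=[0.4432 0.2980; 0.2980 1.0600]  H_jac=[0.2992 0.2243]  S=[0.2630]  K=[0.7584; 1.2430]  nu=[3.1276]  x^+=[3.9759, 1.7476]  P^+=[0.2920 0.0501; 0.0501 0.6537]
step 2: x^-=[4.6749, 1.7476]  P^-=[0.5466 0.3016; 0.3016 0.9437]  H_jac=[-0.0702 0.1877]  S=[0.1580]  K=[0.1155; 0.9871]  nu=[2.9655]  x^+=[5.0175, 4.6748]  P^+=[0.5445 0.2836; 0.2836 0.7897]

H_jac[0,0] = -0.0702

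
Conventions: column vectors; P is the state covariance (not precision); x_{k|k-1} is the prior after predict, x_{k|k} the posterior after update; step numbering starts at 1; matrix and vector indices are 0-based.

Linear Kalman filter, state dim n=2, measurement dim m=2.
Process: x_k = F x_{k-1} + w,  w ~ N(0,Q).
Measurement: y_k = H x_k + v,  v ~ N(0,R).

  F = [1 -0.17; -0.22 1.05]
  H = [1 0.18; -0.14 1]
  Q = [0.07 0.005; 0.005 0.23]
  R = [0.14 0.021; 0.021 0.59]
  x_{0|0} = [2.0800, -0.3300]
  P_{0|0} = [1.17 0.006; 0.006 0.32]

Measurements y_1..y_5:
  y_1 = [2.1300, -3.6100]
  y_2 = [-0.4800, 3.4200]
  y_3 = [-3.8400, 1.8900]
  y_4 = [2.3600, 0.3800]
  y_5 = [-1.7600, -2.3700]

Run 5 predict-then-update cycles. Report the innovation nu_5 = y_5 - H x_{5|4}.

step 1: x^-=[2.1361, -0.8041]  P^-=[1.2472 -0.3030; -0.3030 0.6367]  S=[1.2988 -0.3344; -0.3344 1.3359]  K=[0.8832 -0.1365; -0.0152 0.5045]  nu=[0.1386, -2.5068]  x^+=[2.6006, -2.0709]  P^+=[0.1287 -0.0439; -0.0439 0.2912]
step 2: x^-=[2.9527, -2.7466]  P^-=[0.2220 -0.1231; -0.1231 0.5776]  S=[0.3365 -0.0261; -0.0261 1.2064]  K=[0.5852 -0.1151; -0.0186 0.4926]  nu=[-2.9383, 6.5800]  x^+=[0.4757, 0.5496]  P^+=[0.0873 -0.0434; -0.0434 0.2842]
step 3: x^-=[0.3822, 0.4724]  P^-=[0.1803 -0.1121; -0.1121 0.5676]  S=[0.2983 -0.0114; -0.0114 1.1925]  K=[0.5325 -0.1101; -0.0148 0.4890]  nu=[-4.3073, 1.4711]  x^+=[-2.0734, 1.2554]  P^+=[0.0799 -0.0426; -0.0426 0.2822]
step 4: x^-=[-2.2868, 1.7743]  P^-=[0.1725 -0.1093; -0.1093 0.5647]  S=[0.2915 -0.0080; -0.0080 1.1887]  K=[0.5214 -0.1087; -0.0127 0.4879]  nu=[4.3275, -1.7145]  x^+=[0.1561, 0.8828]  P^+=[0.0783 -0.0422; -0.0422 0.2817]
step 5: x^-=[0.0060, 0.8926]  P^-=[0.1708 -0.1084; -0.1084 0.5638]  S=[0.2901 -0.0071; -0.0071 1.1875]  K=[0.5190 -0.1083; -0.0120 0.4875]  nu=[-1.9267, -3.2617]  x^+=[-0.6405, -0.6745]  P^+=[0.0780 -0.0421; -0.0421 0.2815]

innov = [-1.9267, -3.2617]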